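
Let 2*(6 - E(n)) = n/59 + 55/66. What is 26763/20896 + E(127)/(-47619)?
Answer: 225556961785/176123252448 ≈ 1.2807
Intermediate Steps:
E(n) = 67/12 - n/118 (E(n) = 6 - (n/59 + 55/66)/2 = 6 - (n*(1/59) + 55*(1/66))/2 = 6 - (n/59 + ⅚)/2 = 6 - (⅚ + n/59)/2 = 6 + (-5/12 - n/118) = 67/12 - n/118)
26763/20896 + E(127)/(-47619) = 26763/20896 + (67/12 - 1/118*127)/(-47619) = 26763*(1/20896) + (67/12 - 127/118)*(-1/47619) = 26763/20896 + (3191/708)*(-1/47619) = 26763/20896 - 3191/33714252 = 225556961785/176123252448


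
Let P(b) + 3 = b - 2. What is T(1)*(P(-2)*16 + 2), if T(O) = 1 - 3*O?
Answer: 220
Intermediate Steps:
P(b) = -5 + b (P(b) = -3 + (b - 2) = -3 + (-2 + b) = -5 + b)
T(1)*(P(-2)*16 + 2) = (1 - 3*1)*((-5 - 2)*16 + 2) = (1 - 3)*(-7*16 + 2) = -2*(-112 + 2) = -2*(-110) = 220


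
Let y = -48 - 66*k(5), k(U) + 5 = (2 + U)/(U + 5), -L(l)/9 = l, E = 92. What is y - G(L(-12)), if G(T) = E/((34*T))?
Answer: 1082207/4590 ≈ 235.77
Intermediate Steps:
L(l) = -9*l
k(U) = -5 + (2 + U)/(5 + U) (k(U) = -5 + (2 + U)/(U + 5) = -5 + (2 + U)/(5 + U))
G(T) = 46/(17*T) (G(T) = 92/((34*T)) = 92*(1/(34*T)) = 46/(17*T))
y = 1179/5 (y = -48 - 66*(-23 - 4*5)/(5 + 5) = -48 - 66*(-23 - 20)/10 = -48 - 33*(-43)/5 = -48 - 66*(-43/10) = -48 + 1419/5 = 1179/5 ≈ 235.80)
y - G(L(-12)) = 1179/5 - 46/(17*((-9*(-12)))) = 1179/5 - 46/(17*108) = 1179/5 - 1*23/918 = 1179/5 - 23/918 = 1082207/4590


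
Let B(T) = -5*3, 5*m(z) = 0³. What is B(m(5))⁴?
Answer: 50625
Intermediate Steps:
m(z) = 0 (m(z) = (⅕)*0³ = (⅕)*0 = 0)
B(T) = -15
B(m(5))⁴ = (-15)⁴ = 50625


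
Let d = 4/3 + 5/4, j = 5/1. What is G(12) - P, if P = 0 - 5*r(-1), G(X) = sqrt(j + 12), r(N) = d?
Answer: 155/12 + sqrt(17) ≈ 17.040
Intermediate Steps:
j = 5 (j = 5*1 = 5)
d = 31/12 (d = 4*(1/3) + 5*(1/4) = 4/3 + 5/4 = 31/12 ≈ 2.5833)
r(N) = 31/12
G(X) = sqrt(17) (G(X) = sqrt(5 + 12) = sqrt(17))
P = -155/12 (P = 0 - 5*31/12 = 0 - 155/12 = -155/12 ≈ -12.917)
G(12) - P = sqrt(17) - 1*(-155/12) = sqrt(17) + 155/12 = 155/12 + sqrt(17)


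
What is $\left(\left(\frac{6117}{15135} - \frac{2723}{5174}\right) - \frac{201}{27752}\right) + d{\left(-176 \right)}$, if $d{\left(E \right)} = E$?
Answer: $- \frac{63794561497619}{362202869080} \approx -176.13$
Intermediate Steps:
$\left(\left(\frac{6117}{15135} - \frac{2723}{5174}\right) - \frac{201}{27752}\right) + d{\left(-176 \right)} = \left(\left(\frac{6117}{15135} - \frac{2723}{5174}\right) - \frac{201}{27752}\right) - 176 = \left(\left(6117 \cdot \frac{1}{15135} - \frac{2723}{5174}\right) - \frac{201}{27752}\right) - 176 = \left(\left(\frac{2039}{5045} - \frac{2723}{5174}\right) - \frac{201}{27752}\right) - 176 = \left(- \frac{3187749}{26102830} - \frac{201}{27752}\right) - 176 = - \frac{46856539539}{362202869080} - 176 = - \frac{63794561497619}{362202869080}$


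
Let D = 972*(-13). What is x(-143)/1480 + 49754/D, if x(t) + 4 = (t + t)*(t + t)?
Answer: 59992987/1168830 ≈ 51.327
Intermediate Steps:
x(t) = -4 + 4*t**2 (x(t) = -4 + (t + t)*(t + t) = -4 + (2*t)*(2*t) = -4 + 4*t**2)
D = -12636
x(-143)/1480 + 49754/D = (-4 + 4*(-143)**2)/1480 + 49754/(-12636) = (-4 + 4*20449)*(1/1480) + 49754*(-1/12636) = (-4 + 81796)*(1/1480) - 24877/6318 = 81792*(1/1480) - 24877/6318 = 10224/185 - 24877/6318 = 59992987/1168830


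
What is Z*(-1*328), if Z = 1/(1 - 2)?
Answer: 328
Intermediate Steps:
Z = -1 (Z = 1/(-1) = -1)
Z*(-1*328) = -(-1)*328 = -1*(-328) = 328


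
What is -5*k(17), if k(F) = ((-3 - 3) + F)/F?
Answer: -55/17 ≈ -3.2353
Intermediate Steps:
k(F) = (-6 + F)/F
-5*k(17) = -5*(-6 + 17)/17 = -5*11/17 = -55/17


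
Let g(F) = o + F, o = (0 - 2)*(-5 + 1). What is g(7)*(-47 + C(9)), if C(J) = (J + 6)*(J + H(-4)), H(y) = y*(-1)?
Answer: 2220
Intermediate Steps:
H(y) = -y
o = 8 (o = -2*(-4) = 8)
g(F) = 8 + F
C(J) = (4 + J)*(6 + J) (C(J) = (J + 6)*(J - 1*(-4)) = (6 + J)*(J + 4) = (6 + J)*(4 + J) = (4 + J)*(6 + J))
g(7)*(-47 + C(9)) = (8 + 7)*(-47 + (24 + 9² + 10*9)) = 15*(-47 + (24 + 81 + 90)) = 15*(-47 + 195) = 15*148 = 2220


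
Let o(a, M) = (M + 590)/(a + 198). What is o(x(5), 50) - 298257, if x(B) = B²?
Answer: -66510671/223 ≈ -2.9825e+5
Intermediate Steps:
o(a, M) = (590 + M)/(198 + a)
o(x(5), 50) - 298257 = (590 + 50)/(198 + 5²) - 298257 = 640/(198 + 25) - 298257 = 640/223 - 298257 = -66510671/223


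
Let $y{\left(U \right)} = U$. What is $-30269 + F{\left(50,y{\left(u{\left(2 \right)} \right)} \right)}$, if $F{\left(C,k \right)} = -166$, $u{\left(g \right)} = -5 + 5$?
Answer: $-30435$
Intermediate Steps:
$u{\left(g \right)} = 0$
$-30269 + F{\left(50,y{\left(u{\left(2 \right)} \right)} \right)} = -30269 - 166 = -30435$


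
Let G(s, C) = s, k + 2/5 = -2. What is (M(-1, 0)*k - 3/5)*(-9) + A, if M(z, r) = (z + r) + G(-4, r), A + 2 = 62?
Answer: -213/5 ≈ -42.600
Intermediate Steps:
A = 60 (A = -2 + 62 = 60)
k = -12/5 (k = -⅖ - 2 = -12/5 ≈ -2.4000)
M(z, r) = -4 + r + z (M(z, r) = (z + r) - 4 = (r + z) - 4 = -4 + r + z)
(M(-1, 0)*k - 3/5)*(-9) + A = ((-4 + 0 - 1)*(-12/5) - 3/5)*(-9) + 60 = (-5*(-12/5) - 3*⅕)*(-9) + 60 = (12 - ⅗)*(-9) + 60 = (57/5)*(-9) + 60 = -513/5 + 60 = -213/5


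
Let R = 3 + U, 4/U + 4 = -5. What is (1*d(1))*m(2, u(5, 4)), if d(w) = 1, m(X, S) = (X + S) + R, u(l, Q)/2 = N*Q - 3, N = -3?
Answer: -229/9 ≈ -25.444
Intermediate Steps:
U = -4/9 (U = 4/(-4 - 5) = 4/(-9) = 4*(-1/9) = -4/9 ≈ -0.44444)
R = 23/9 (R = 3 - 4/9 = 23/9 ≈ 2.5556)
u(l, Q) = -6 - 6*Q (u(l, Q) = 2*(-3*Q - 3) = 2*(-3 - 3*Q) = -6 - 6*Q)
m(X, S) = 23/9 + S + X (m(X, S) = (X + S) + 23/9 = (S + X) + 23/9 = 23/9 + S + X)
(1*d(1))*m(2, u(5, 4)) = (1*1)*(23/9 + (-6 - 6*4) + 2) = 1*(23/9 + (-6 - 24) + 2) = 1*(23/9 - 30 + 2) = 1*(-229/9) = -229/9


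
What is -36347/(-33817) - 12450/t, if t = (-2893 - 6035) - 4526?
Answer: 65002442/32498137 ≈ 2.0002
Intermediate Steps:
t = -13454 (t = -8928 - 4526 = -13454)
-36347/(-33817) - 12450/t = -36347/(-33817) - 12450/(-13454) = -36347*(-1/33817) - 12450*(-1/13454) = 36347/33817 + 6225/6727 = 65002442/32498137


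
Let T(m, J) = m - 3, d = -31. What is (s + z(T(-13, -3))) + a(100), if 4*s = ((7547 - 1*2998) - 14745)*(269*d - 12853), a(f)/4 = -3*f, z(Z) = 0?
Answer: 54017208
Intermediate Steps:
T(m, J) = -3 + m
a(f) = -12*f (a(f) = 4*(-3*f) = -12*f)
s = 54018408 (s = (((7547 - 1*2998) - 14745)*(269*(-31) - 12853))/4 = (((7547 - 2998) - 14745)*(-8339 - 12853))/4 = ((4549 - 14745)*(-21192))/4 = (-10196*(-21192))/4 = (¼)*216073632 = 54018408)
(s + z(T(-13, -3))) + a(100) = (54018408 + 0) - 12*100 = 54018408 - 1200 = 54017208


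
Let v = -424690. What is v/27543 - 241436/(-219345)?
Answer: -9611528478/671268815 ≈ -14.318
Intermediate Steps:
v/27543 - 241436/(-219345) = -424690/27543 - 241436/(-219345) = -424690*1/27543 - 241436*(-1/219345) = -424690/27543 + 241436/219345 = -9611528478/671268815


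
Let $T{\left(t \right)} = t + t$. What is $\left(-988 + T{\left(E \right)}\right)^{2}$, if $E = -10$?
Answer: $1016064$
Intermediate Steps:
$T{\left(t \right)} = 2 t$
$\left(-988 + T{\left(E \right)}\right)^{2} = \left(-988 + 2 \left(-10\right)\right)^{2} = \left(-988 - 20\right)^{2} = \left(-1008\right)^{2} = 1016064$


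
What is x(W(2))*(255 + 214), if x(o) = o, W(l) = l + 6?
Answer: 3752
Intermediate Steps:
W(l) = 6 + l
x(W(2))*(255 + 214) = (6 + 2)*(255 + 214) = 8*469 = 3752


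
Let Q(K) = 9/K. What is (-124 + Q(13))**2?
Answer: 2569609/169 ≈ 15205.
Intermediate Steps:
(-124 + Q(13))**2 = (-124 + 9/13)**2 = (-1603/13)**2 = 2569609/169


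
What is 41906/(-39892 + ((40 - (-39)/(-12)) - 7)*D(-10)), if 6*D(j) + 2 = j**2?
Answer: -502872/472873 ≈ -1.0634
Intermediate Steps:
D(j) = -1/3 + j**2/6
41906/(-39892 + ((40 - (-39)/(-12)) - 7)*D(-10)) = 41906/(-39892 + ((40 - (-39)/(-12)) - 7)*(-1/3 + (1/6)*(-10)**2)) = 41906/(-39892 + ((40 - (-39)*(-1)/12) - 7)*(-1/3 + (1/6)*100)) = 41906/(-39892 + ((40 - 1*13/4) - 7)*(-1/3 + 50/3)) = 41906/(-39892 + ((40 - 13/4) - 7)*(49/3)) = 41906/(-39892 + (147/4 - 7)*(49/3)) = 41906/(-39892 + (119/4)*(49/3)) = 41906/(-39892 + 5831/12) = 41906/(-472873/12) = 41906*(-12/472873) = -502872/472873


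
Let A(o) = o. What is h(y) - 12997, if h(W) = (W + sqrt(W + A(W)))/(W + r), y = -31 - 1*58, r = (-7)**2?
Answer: -519791/40 - I*sqrt(178)/40 ≈ -12995.0 - 0.33354*I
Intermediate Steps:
r = 49
y = -89 (y = -31 - 58 = -89)
h(W) = (W + sqrt(2)*sqrt(W))/(49 + W) (h(W) = (W + sqrt(W + W))/(W + 49) = (W + sqrt(2*W))/(49 + W) = (W + sqrt(2)*sqrt(W))/(49 + W))
h(y) - 12997 = (-89 + sqrt(2)*sqrt(-89))/(49 - 89) - 12997 = (-89 + sqrt(2)*(I*sqrt(89)))/(-40) - 12997 = -(-89 + I*sqrt(178))/40 - 12997 = (89/40 - I*sqrt(178)/40) - 12997 = -519791/40 - I*sqrt(178)/40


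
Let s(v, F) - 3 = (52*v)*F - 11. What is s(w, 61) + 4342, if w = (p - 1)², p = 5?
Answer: 55086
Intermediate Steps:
w = 16 (w = (5 - 1)² = 4² = 16)
s(v, F) = -8 + 52*F*v (s(v, F) = 3 + ((52*v)*F - 11) = 3 + (52*F*v - 11) = 3 + (-11 + 52*F*v) = -8 + 52*F*v)
s(w, 61) + 4342 = (-8 + 52*61*16) + 4342 = (-8 + 50752) + 4342 = 50744 + 4342 = 55086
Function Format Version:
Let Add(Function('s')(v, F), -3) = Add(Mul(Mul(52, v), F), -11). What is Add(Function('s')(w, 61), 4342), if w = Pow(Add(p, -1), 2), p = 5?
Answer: 55086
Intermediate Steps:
w = 16 (w = Pow(Add(5, -1), 2) = Pow(4, 2) = 16)
Function('s')(v, F) = Add(-8, Mul(52, F, v)) (Function('s')(v, F) = Add(3, Add(Mul(Mul(52, v), F), -11)) = Add(3, Add(Mul(52, F, v), -11)) = Add(3, Add(-11, Mul(52, F, v))) = Add(-8, Mul(52, F, v)))
Add(Function('s')(w, 61), 4342) = Add(Add(-8, Mul(52, 61, 16)), 4342) = Add(Add(-8, 50752), 4342) = Add(50744, 4342) = 55086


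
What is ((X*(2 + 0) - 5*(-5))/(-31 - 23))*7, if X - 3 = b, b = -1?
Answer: -203/54 ≈ -3.7593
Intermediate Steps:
X = 2 (X = 3 - 1 = 2)
((X*(2 + 0) - 5*(-5))/(-31 - 23))*7 = ((2*(2 + 0) - 5*(-5))/(-31 - 23))*7 = ((2*2 + 25)/(-54))*7 = ((4 + 25)*(-1/54))*7 = (29*(-1/54))*7 = -29/54*7 = -203/54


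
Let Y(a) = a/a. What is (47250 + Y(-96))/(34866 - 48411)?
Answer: -47251/13545 ≈ -3.4884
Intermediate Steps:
Y(a) = 1
(47250 + Y(-96))/(34866 - 48411) = (47250 + 1)/(34866 - 48411) = 47251/(-13545) = 47251*(-1/13545) = -47251/13545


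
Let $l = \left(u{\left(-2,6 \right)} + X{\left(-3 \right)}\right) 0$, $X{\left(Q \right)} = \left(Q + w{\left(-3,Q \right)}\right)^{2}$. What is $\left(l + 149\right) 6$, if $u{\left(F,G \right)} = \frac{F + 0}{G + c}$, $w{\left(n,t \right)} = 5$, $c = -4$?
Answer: $894$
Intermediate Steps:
$u{\left(F,G \right)} = \frac{F}{-4 + G}$ ($u{\left(F,G \right)} = \frac{F + 0}{G - 4} = \frac{F}{-4 + G}$)
$X{\left(Q \right)} = \left(5 + Q\right)^{2}$ ($X{\left(Q \right)} = \left(Q + 5\right)^{2} = \left(5 + Q\right)^{2}$)
$l = 0$ ($l = \left(- \frac{2}{-4 + 6} + \left(5 - 3\right)^{2}\right) 0 = \left(- \frac{2}{2} + 2^{2}\right) 0 = \left(\left(-2\right) \frac{1}{2} + 4\right) 0 = \left(-1 + 4\right) 0 = 3 \cdot 0 = 0$)
$\left(l + 149\right) 6 = \left(0 + 149\right) 6 = 149 \cdot 6 = 894$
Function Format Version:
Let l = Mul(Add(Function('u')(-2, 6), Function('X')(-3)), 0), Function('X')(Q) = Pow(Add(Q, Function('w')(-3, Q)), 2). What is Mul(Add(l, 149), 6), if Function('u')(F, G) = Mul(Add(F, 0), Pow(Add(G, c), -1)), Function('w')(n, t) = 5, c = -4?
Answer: 894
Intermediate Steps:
Function('u')(F, G) = Mul(F, Pow(Add(-4, G), -1)) (Function('u')(F, G) = Mul(Add(F, 0), Pow(Add(G, -4), -1)) = Mul(F, Pow(Add(-4, G), -1)))
Function('X')(Q) = Pow(Add(5, Q), 2) (Function('X')(Q) = Pow(Add(Q, 5), 2) = Pow(Add(5, Q), 2))
l = 0 (l = Mul(Add(Mul(-2, Pow(Add(-4, 6), -1)), Pow(Add(5, -3), 2)), 0) = Mul(Add(Mul(-2, Pow(2, -1)), Pow(2, 2)), 0) = Mul(Add(Mul(-2, Rational(1, 2)), 4), 0) = Mul(Add(-1, 4), 0) = Mul(3, 0) = 0)
Mul(Add(l, 149), 6) = Mul(Add(0, 149), 6) = Mul(149, 6) = 894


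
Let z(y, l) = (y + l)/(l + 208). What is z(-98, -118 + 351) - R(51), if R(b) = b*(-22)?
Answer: 54993/49 ≈ 1122.3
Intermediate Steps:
z(y, l) = (l + y)/(208 + l)
R(b) = -22*b
z(-98, -118 + 351) - R(51) = ((-118 + 351) - 98)/(208 + (-118 + 351)) - (-22)*51 = (233 - 98)/(208 + 233) - 1*(-1122) = 135/441 + 1122 = (1/441)*135 + 1122 = 15/49 + 1122 = 54993/49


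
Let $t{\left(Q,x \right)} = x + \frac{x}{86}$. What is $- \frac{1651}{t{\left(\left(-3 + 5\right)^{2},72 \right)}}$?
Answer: $- \frac{70993}{3132} \approx -22.667$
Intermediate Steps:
$t{\left(Q,x \right)} = \frac{87 x}{86}$ ($t{\left(Q,x \right)} = x + x \frac{1}{86} = x + \frac{x}{86} = \frac{87 x}{86}$)
$- \frac{1651}{t{\left(\left(-3 + 5\right)^{2},72 \right)}} = - \frac{1651}{\frac{87}{86} \cdot 72} = - \frac{1651}{\frac{3132}{43}} = \left(-1651\right) \frac{43}{3132} = - \frac{70993}{3132}$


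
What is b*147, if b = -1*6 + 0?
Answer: -882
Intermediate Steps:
b = -6 (b = -6 + 0 = -6)
b*147 = -6*147 = -882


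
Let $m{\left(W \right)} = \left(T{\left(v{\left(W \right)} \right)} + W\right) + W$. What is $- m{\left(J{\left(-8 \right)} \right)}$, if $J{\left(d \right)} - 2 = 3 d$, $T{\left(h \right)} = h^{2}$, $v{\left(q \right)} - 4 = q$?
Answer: $-280$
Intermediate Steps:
$v{\left(q \right)} = 4 + q$
$J{\left(d \right)} = 2 + 3 d$
$m{\left(W \right)} = \left(4 + W\right)^{2} + 2 W$ ($m{\left(W \right)} = \left(\left(4 + W\right)^{2} + W\right) + W = \left(W + \left(4 + W\right)^{2}\right) + W = \left(4 + W\right)^{2} + 2 W$)
$- m{\left(J{\left(-8 \right)} \right)} = - (\left(4 + \left(2 + 3 \left(-8\right)\right)\right)^{2} + 2 \left(2 + 3 \left(-8\right)\right)) = - (\left(4 + \left(2 - 24\right)\right)^{2} + 2 \left(2 - 24\right)) = - (\left(4 - 22\right)^{2} + 2 \left(-22\right)) = - (\left(-18\right)^{2} - 44) = - (324 - 44) = \left(-1\right) 280 = -280$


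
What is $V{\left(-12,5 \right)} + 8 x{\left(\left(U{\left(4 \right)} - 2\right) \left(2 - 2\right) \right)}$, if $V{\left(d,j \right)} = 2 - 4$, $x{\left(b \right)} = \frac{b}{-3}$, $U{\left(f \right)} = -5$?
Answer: $-2$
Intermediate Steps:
$x{\left(b \right)} = - \frac{b}{3}$ ($x{\left(b \right)} = b \left(- \frac{1}{3}\right) = - \frac{b}{3}$)
$V{\left(d,j \right)} = -2$ ($V{\left(d,j \right)} = 2 - 4 = -2$)
$V{\left(-12,5 \right)} + 8 x{\left(\left(U{\left(4 \right)} - 2\right) \left(2 - 2\right) \right)} = -2 + 8 \left(- \frac{\left(-5 - 2\right) \left(2 - 2\right)}{3}\right) = -2 + 8 \left(- \frac{\left(-7\right) 0}{3}\right) = -2 + 8 \left(\left(- \frac{1}{3}\right) 0\right) = -2 + 8 \cdot 0 = -2 + 0 = -2$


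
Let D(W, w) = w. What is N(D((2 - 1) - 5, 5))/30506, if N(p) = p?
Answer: 5/30506 ≈ 0.00016390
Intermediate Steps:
N(D((2 - 1) - 5, 5))/30506 = 5/30506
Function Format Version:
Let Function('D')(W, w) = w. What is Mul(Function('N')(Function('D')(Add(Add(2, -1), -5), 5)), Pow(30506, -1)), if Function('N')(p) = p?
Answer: Rational(5, 30506) ≈ 0.00016390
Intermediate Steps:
Mul(Function('N')(Function('D')(Add(Add(2, -1), -5), 5)), Pow(30506, -1)) = Mul(5, Pow(30506, -1)) = Mul(5, Rational(1, 30506)) = Rational(5, 30506)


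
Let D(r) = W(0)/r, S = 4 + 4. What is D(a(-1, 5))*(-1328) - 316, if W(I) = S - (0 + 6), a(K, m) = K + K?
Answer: 1012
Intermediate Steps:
a(K, m) = 2*K
S = 8
W(I) = 2 (W(I) = 8 - (0 + 6) = 8 - 1*6 = 8 - 6 = 2)
D(r) = 2/r
D(a(-1, 5))*(-1328) - 316 = (2/((2*(-1))))*(-1328) - 316 = (2/(-2))*(-1328) - 316 = (2*(-1/2))*(-1328) - 316 = -1*(-1328) - 316 = 1328 - 316 = 1012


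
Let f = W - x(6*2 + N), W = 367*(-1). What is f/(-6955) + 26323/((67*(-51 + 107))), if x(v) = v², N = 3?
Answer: 185297649/26095160 ≈ 7.1008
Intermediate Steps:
W = -367
f = -592 (f = -367 - (6*2 + 3)² = -367 - (12 + 3)² = -367 - 1*15² = -367 - 1*225 = -367 - 225 = -592)
f/(-6955) + 26323/((67*(-51 + 107))) = -592/(-6955) + 26323/((67*(-51 + 107))) = -592*(-1/6955) + 26323/((67*56)) = 592/6955 + 26323/3752 = 185297649/26095160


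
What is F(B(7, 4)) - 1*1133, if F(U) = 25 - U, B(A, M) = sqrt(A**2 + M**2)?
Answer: -1108 - sqrt(65) ≈ -1116.1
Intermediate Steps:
F(B(7, 4)) - 1*1133 = (25 - sqrt(7**2 + 4**2)) - 1*1133 = (25 - sqrt(49 + 16)) - 1133 = (25 - sqrt(65)) - 1133 = -1108 - sqrt(65)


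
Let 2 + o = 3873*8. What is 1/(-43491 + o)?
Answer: -1/12509 ≈ -7.9942e-5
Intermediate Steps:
o = 30982 (o = -2 + 3873*8 = -2 + 30984 = 30982)
1/(-43491 + o) = 1/(-43491 + 30982) = 1/(-12509) = -1/12509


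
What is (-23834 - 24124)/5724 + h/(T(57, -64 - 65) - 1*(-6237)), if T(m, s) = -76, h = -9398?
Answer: -58210565/5877594 ≈ -9.9038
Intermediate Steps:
(-23834 - 24124)/5724 + h/(T(57, -64 - 65) - 1*(-6237)) = (-23834 - 24124)/5724 - 9398/(-76 - 1*(-6237)) = -47958*1/5724 - 9398/(-76 + 6237) = -7993/954 - 9398/6161 = -58210565/5877594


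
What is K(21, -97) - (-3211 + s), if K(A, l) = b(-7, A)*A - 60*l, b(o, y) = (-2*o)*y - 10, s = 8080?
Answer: 6915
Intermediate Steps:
b(o, y) = -10 - 2*o*y (b(o, y) = -2*o*y - 10 = -10 - 2*o*y)
K(A, l) = -60*l + A*(-10 + 14*A) (K(A, l) = (-10 - 2*(-7)*A)*A - 60*l = (-10 + 14*A)*A - 60*l = A*(-10 + 14*A) - 60*l = -60*l + A*(-10 + 14*A))
K(21, -97) - (-3211 + s) = (-60*(-97) + 2*21*(-5 + 7*21)) - (-3211 + 8080) = (5820 + 2*21*(-5 + 147)) - 1*4869 = (5820 + 2*21*142) - 4869 = (5820 + 5964) - 4869 = 11784 - 4869 = 6915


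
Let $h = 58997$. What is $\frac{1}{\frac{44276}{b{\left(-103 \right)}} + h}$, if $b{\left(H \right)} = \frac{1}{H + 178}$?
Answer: $\frac{1}{3379697} \approx 2.9588 \cdot 10^{-7}$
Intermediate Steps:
$b{\left(H \right)} = \frac{1}{178 + H}$
$\frac{1}{\frac{44276}{b{\left(-103 \right)}} + h} = \frac{1}{\frac{44276}{\frac{1}{178 - 103}} + 58997} = \frac{1}{\frac{44276}{\frac{1}{75}} + 58997} = \frac{1}{44276 \frac{1}{\frac{1}{75}} + 58997} = \frac{1}{44276 \cdot 75 + 58997} = \frac{1}{3320700 + 58997} = \frac{1}{3379697}$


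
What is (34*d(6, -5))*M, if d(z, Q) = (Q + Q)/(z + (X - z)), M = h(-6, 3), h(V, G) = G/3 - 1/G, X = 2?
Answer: -340/3 ≈ -113.33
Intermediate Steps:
h(V, G) = -1/G + G/3 (h(V, G) = G*(⅓) - 1/G = G/3 - 1/G = -1/G + G/3)
M = ⅔ (M = -1/3 + (⅓)*3 = -1*⅓ + 1 = -⅓ + 1 = ⅔ ≈ 0.66667)
d(z, Q) = Q (d(z, Q) = (Q + Q)/(z + (2 - z)) = (2*Q)/2 = (2*Q)*(½) = Q)
(34*d(6, -5))*M = (34*(-5))*(⅔) = -170*⅔ = -340/3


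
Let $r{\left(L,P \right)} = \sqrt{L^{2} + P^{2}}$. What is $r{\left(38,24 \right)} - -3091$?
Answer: $3091 + 2 \sqrt{505} \approx 3135.9$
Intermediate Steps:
$r{\left(38,24 \right)} - -3091 = \sqrt{38^{2} + 24^{2}} - -3091 = \sqrt{1444 + 576} + 3091 = \sqrt{2020} + 3091 = 2 \sqrt{505} + 3091 = 3091 + 2 \sqrt{505}$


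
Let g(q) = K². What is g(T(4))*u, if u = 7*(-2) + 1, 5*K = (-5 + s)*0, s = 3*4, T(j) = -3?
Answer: 0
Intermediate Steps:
s = 12
K = 0 (K = ((-5 + 12)*0)/5 = (7*0)/5 = (⅕)*0 = 0)
g(q) = 0 (g(q) = 0² = 0)
u = -13 (u = -14 + 1 = -13)
g(T(4))*u = 0*(-13) = 0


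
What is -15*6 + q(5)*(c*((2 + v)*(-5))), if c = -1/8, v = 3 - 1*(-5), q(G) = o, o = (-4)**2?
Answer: 10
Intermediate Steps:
o = 16
q(G) = 16
v = 8 (v = 3 + 5 = 8)
c = -1/8 (c = -1*1/8 = -1/8 ≈ -0.12500)
-15*6 + q(5)*(c*((2 + v)*(-5))) = -15*6 + 16*(-(2 + 8)*(-5)/8) = -90 + 16*(-5*(-5)/4) = -90 + 16*(-1/8*(-50)) = -90 + 16*(25/4) = -90 + 100 = 10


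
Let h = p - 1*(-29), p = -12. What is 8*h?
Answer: 136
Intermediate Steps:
h = 17 (h = -12 - 1*(-29) = -12 + 29 = 17)
8*h = 8*17 = 136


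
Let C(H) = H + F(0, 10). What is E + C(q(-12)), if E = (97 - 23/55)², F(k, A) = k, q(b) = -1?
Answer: 28214319/3025 ≈ 9327.0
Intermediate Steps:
C(H) = H (C(H) = H + 0 = H)
E = 28217344/3025 (E = (97 - 23*1/55)² = (97 - 23/55)² = (5312/55)² = 28217344/3025 ≈ 9328.0)
E + C(q(-12)) = 28217344/3025 - 1 = 28214319/3025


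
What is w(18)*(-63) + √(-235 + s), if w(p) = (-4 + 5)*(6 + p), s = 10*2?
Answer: -1512 + I*√215 ≈ -1512.0 + 14.663*I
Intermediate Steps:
s = 20
w(p) = 6 + p (w(p) = 1*(6 + p) = 6 + p)
w(18)*(-63) + √(-235 + s) = (6 + 18)*(-63) + √(-235 + 20) = 24*(-63) + √(-215) = -1512 + I*√215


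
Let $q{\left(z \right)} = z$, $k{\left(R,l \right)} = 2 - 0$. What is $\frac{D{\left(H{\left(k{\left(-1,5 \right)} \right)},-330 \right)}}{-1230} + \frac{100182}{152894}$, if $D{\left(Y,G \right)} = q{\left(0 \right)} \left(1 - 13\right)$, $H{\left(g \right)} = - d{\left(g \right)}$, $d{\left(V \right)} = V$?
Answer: $\frac{50091}{76447} \approx 0.65524$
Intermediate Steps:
$k{\left(R,l \right)} = 2$ ($k{\left(R,l \right)} = 2 + 0 = 2$)
$H{\left(g \right)} = - g$
$D{\left(Y,G \right)} = 0$ ($D{\left(Y,G \right)} = 0 \left(1 - 13\right) = 0 \left(-12\right) = 0$)
$\frac{D{\left(H{\left(k{\left(-1,5 \right)} \right)},-330 \right)}}{-1230} + \frac{100182}{152894} = \frac{0}{-1230} + \frac{100182}{152894} = 0 \left(- \frac{1}{1230}\right) + 100182 \cdot \frac{1}{152894} = 0 + \frac{50091}{76447} = \frac{50091}{76447}$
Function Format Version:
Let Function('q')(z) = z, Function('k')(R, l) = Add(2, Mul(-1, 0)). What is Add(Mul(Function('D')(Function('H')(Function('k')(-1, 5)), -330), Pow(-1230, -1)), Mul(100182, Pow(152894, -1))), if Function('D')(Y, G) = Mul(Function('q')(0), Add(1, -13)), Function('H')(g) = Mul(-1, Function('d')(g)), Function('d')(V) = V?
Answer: Rational(50091, 76447) ≈ 0.65524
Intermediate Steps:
Function('k')(R, l) = 2 (Function('k')(R, l) = Add(2, 0) = 2)
Function('H')(g) = Mul(-1, g)
Function('D')(Y, G) = 0 (Function('D')(Y, G) = Mul(0, Add(1, -13)) = Mul(0, -12) = 0)
Add(Mul(Function('D')(Function('H')(Function('k')(-1, 5)), -330), Pow(-1230, -1)), Mul(100182, Pow(152894, -1))) = Add(Mul(0, Pow(-1230, -1)), Mul(100182, Pow(152894, -1))) = Add(Mul(0, Rational(-1, 1230)), Mul(100182, Rational(1, 152894))) = Add(0, Rational(50091, 76447)) = Rational(50091, 76447)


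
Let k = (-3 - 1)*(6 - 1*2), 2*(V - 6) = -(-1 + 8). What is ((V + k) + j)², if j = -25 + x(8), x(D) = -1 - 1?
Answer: 6561/4 ≈ 1640.3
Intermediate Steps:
x(D) = -2
V = 5/2 (V = 6 + (-(-1 + 8))/2 = 6 + (-1*7)/2 = 6 + (½)*(-7) = 6 - 7/2 = 5/2 ≈ 2.5000)
j = -27 (j = -25 - 2 = -27)
k = -16 (k = -4*(6 - 2) = -4*4 = -16)
((V + k) + j)² = ((5/2 - 16) - 27)² = (-27/2 - 27)² = (-81/2)² = 6561/4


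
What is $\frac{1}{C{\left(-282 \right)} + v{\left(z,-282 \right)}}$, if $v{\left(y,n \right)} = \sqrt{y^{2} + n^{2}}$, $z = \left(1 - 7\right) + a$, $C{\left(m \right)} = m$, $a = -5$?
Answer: $\frac{282}{121} + \frac{\sqrt{79645}}{121} \approx 4.6629$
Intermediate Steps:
$z = -11$ ($z = \left(1 - 7\right) - 5 = -6 - 5 = -11$)
$v{\left(y,n \right)} = \sqrt{n^{2} + y^{2}}$
$\frac{1}{C{\left(-282 \right)} + v{\left(z,-282 \right)}} = \frac{1}{-282 + \sqrt{\left(-282\right)^{2} + \left(-11\right)^{2}}} = \frac{1}{-282 + \sqrt{79524 + 121}} = \frac{1}{-282 + \sqrt{79645}}$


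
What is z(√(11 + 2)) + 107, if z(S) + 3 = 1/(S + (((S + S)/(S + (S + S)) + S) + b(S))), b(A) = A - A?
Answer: 24125/232 + 9*√13/232 ≈ 104.13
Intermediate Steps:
b(A) = 0
z(S) = -3 + 1/(⅔ + 2*S) (z(S) = -3 + 1/(S + (((S + S)/(S + (S + S)) + S) + 0)) = -3 + 1/(S + (((2*S)/(S + 2*S) + S) + 0)) = -3 + 1/(S + (((2*S)/((3*S)) + S) + 0)) = -3 + 1/(S + (((2*S)*(1/(3*S)) + S) + 0)) = -3 + 1/(S + ((⅔ + S) + 0)) = -3 + 1/(S + (⅔ + S)) = -3 + 1/(⅔ + 2*S))
z(√(11 + 2)) + 107 = 3*(-1 - 6*√(11 + 2))/(2*(1 + 3*√(11 + 2))) + 107 = 3*(-1 - 6*√13)/(2*(1 + 3*√13)) + 107 = 107 + 3*(-1 - 6*√13)/(2*(1 + 3*√13))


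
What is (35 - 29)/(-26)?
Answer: -3/13 ≈ -0.23077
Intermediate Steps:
(35 - 29)/(-26) = -1/26*6 = -3/13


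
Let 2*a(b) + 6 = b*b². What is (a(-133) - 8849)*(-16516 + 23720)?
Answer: -8537968282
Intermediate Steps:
a(b) = -3 + b³/2 (a(b) = -3 + (b*b²)/2 = -3 + b³/2)
(a(-133) - 8849)*(-16516 + 23720) = ((-3 + (½)*(-133)³) - 8849)*(-16516 + 23720) = ((-3 + (½)*(-2352637)) - 8849)*7204 = ((-3 - 2352637/2) - 8849)*7204 = (-2352643/2 - 8849)*7204 = -2370341/2*7204 = -8537968282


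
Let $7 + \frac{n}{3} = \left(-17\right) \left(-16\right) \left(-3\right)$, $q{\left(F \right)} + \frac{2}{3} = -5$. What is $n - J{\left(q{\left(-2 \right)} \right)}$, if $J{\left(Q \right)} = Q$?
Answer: $- \frac{7390}{3} \approx -2463.3$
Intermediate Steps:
$q{\left(F \right)} = - \frac{17}{3}$ ($q{\left(F \right)} = - \frac{2}{3} - 5 = - \frac{17}{3}$)
$n = -2469$ ($n = -21 + 3 \left(-17\right) \left(-16\right) \left(-3\right) = -21 + 3 \cdot 272 \left(-3\right) = -21 + 3 \left(-816\right) = -21 - 2448 = -2469$)
$n - J{\left(q{\left(-2 \right)} \right)} = -2469 - - \frac{17}{3} = -2469 + \frac{17}{3} = - \frac{7390}{3}$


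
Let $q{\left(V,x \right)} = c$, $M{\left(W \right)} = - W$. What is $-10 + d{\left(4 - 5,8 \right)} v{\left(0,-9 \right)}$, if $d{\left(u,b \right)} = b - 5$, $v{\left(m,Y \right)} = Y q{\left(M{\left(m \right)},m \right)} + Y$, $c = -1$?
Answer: $-10$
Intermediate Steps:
$q{\left(V,x \right)} = -1$
$v{\left(m,Y \right)} = 0$ ($v{\left(m,Y \right)} = Y \left(-1\right) + Y = - Y + Y = 0$)
$d{\left(u,b \right)} = -5 + b$ ($d{\left(u,b \right)} = b - 5 = -5 + b$)
$-10 + d{\left(4 - 5,8 \right)} v{\left(0,-9 \right)} = -10 + \left(-5 + 8\right) 0 = -10 + 3 \cdot 0 = -10 + 0 = -10$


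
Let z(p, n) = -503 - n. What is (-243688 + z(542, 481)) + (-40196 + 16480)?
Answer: -268388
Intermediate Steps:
(-243688 + z(542, 481)) + (-40196 + 16480) = (-243688 + (-503 - 1*481)) + (-40196 + 16480) = (-243688 + (-503 - 481)) - 23716 = (-243688 - 984) - 23716 = -244672 - 23716 = -268388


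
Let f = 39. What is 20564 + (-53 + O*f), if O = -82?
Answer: 17313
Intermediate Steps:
20564 + (-53 + O*f) = 20564 + (-53 - 82*39) = 20564 + (-53 - 3198) = 20564 - 3251 = 17313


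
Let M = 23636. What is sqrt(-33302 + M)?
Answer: 3*I*sqrt(1074) ≈ 98.316*I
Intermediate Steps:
sqrt(-33302 + M) = sqrt(-33302 + 23636) = sqrt(-9666) = 3*I*sqrt(1074)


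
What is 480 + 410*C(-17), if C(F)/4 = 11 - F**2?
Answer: -455440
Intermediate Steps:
C(F) = 44 - 4*F**2 (C(F) = 4*(11 - F**2) = 44 - 4*F**2)
480 + 410*C(-17) = 480 + 410*(44 - 4*(-17)**2) = 480 + 410*(44 - 4*289) = 480 + 410*(44 - 1156) = 480 + 410*(-1112) = 480 - 455920 = -455440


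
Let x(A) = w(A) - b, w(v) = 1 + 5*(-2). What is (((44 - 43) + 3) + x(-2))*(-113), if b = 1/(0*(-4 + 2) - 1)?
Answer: 452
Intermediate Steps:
w(v) = -9 (w(v) = 1 - 10 = -9)
b = -1 (b = 1/(0*(-2) - 1) = 1/(0 - 1) = 1/(-1) = -1)
x(A) = -8 (x(A) = -9 - 1*(-1) = -9 + 1 = -8)
(((44 - 43) + 3) + x(-2))*(-113) = (((44 - 43) + 3) - 8)*(-113) = ((1 + 3) - 8)*(-113) = (4 - 8)*(-113) = -4*(-113) = 452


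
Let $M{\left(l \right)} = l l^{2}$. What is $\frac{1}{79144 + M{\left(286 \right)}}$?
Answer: $\frac{1}{23472800} \approx 4.2602 \cdot 10^{-8}$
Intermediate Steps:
$M{\left(l \right)} = l^{3}$
$\frac{1}{79144 + M{\left(286 \right)}} = \frac{1}{79144 + 286^{3}} = \frac{1}{79144 + 23393656} = \frac{1}{23472800}$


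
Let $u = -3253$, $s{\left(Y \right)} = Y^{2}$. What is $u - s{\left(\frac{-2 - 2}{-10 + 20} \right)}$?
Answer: $- \frac{81329}{25} \approx -3253.2$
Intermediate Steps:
$u - s{\left(\frac{-2 - 2}{-10 + 20} \right)} = -3253 - \left(\frac{-2 - 2}{-10 + 20}\right)^{2} = -3253 - \left(- \frac{4}{10}\right)^{2} = -3253 - \left(\left(-4\right) \frac{1}{10}\right)^{2} = -3253 - \left(- \frac{2}{5}\right)^{2} = -3253 - \frac{4}{25} = - \frac{81329}{25}$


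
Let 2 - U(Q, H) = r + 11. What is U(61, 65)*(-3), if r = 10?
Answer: 57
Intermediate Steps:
U(Q, H) = -19 (U(Q, H) = 2 - (10 + 11) = 2 - 1*21 = 2 - 21 = -19)
U(61, 65)*(-3) = -19*(-3) = 57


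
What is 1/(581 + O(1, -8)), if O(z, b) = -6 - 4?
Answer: 1/571 ≈ 0.0017513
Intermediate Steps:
O(z, b) = -10
1/(581 + O(1, -8)) = 1/(581 - 10) = 1/571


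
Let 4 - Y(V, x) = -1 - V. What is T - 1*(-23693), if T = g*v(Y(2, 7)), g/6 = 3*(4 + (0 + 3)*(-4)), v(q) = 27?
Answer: 19805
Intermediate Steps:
Y(V, x) = 5 + V (Y(V, x) = 4 - (-1 - V) = 4 + (1 + V) = 5 + V)
g = -144 (g = 6*(3*(4 + (0 + 3)*(-4))) = 6*(3*(4 + 3*(-4))) = 6*(3*(4 - 12)) = 6*(3*(-8)) = 6*(-24) = -144)
T = -3888 (T = -144*27 = -3888)
T - 1*(-23693) = -3888 - 1*(-23693) = -3888 + 23693 = 19805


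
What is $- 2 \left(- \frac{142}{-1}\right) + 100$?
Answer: $-184$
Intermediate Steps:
$- 2 \left(- \frac{142}{-1}\right) + 100 = - 2 \left(\left(-142\right) \left(-1\right)\right) + 100 = \left(-2\right) 142 + 100 = -284 + 100 = -184$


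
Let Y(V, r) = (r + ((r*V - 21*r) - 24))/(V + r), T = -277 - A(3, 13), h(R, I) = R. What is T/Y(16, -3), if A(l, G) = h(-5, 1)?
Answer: 884/3 ≈ 294.67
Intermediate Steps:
A(l, G) = -5
T = -272 (T = -277 - 1*(-5) = -277 + 5 = -272)
Y(V, r) = (-24 - 20*r + V*r)/(V + r) (Y(V, r) = (r + ((V*r - 21*r) - 24))/(V + r) = (r + ((-21*r + V*r) - 24))/(V + r) = (r + (-24 - 21*r + V*r))/(V + r) = (-24 - 20*r + V*r)/(V + r))
T/Y(16, -3) = -272*(16 - 3)/(-24 - 20*(-3) + 16*(-3)) = -272*13/(-24 + 60 - 48) = -272/((1/13)*(-12)) = -272/(-12/13) = -272*(-13/12) = 884/3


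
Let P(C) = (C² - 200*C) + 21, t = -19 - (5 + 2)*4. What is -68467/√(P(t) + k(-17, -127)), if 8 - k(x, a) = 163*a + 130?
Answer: -68467*√32209/32209 ≈ -381.50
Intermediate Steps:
t = -47 (t = -19 - 7*4 = -19 - 1*28 = -19 - 28 = -47)
k(x, a) = -122 - 163*a (k(x, a) = 8 - (163*a + 130) = 8 - (130 + 163*a) = 8 + (-130 - 163*a) = -122 - 163*a)
P(C) = 21 + C² - 200*C
-68467/√(P(t) + k(-17, -127)) = -68467/√((21 + (-47)² - 200*(-47)) + (-122 - 163*(-127))) = -68467/√((21 + 2209 + 9400) + (-122 + 20701)) = -68467/√(11630 + 20579) = -68467*√32209/32209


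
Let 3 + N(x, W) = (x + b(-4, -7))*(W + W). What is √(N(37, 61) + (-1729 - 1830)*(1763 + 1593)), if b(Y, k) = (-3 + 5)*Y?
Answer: I*√11940469 ≈ 3455.5*I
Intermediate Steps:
b(Y, k) = 2*Y
N(x, W) = -3 + 2*W*(-8 + x) (N(x, W) = -3 + (x + 2*(-4))*(W + W) = -3 + (x - 8)*(2*W) = -3 + (-8 + x)*(2*W) = -3 + 2*W*(-8 + x))
√(N(37, 61) + (-1729 - 1830)*(1763 + 1593)) = √((-3 - 16*61 + 2*61*37) + (-1729 - 1830)*(1763 + 1593)) = √((-3 - 976 + 4514) - 3559*3356) = √(3535 - 11944004) = √(-11940469) = I*√11940469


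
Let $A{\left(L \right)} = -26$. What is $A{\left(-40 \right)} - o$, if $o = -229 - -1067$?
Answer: $-864$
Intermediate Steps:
$o = 838$ ($o = -229 + 1067 = 838$)
$A{\left(-40 \right)} - o = -26 - 838 = -864$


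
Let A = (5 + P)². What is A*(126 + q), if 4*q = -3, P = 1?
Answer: 4509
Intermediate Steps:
A = 36 (A = (5 + 1)² = 6² = 36)
q = -¾ (q = (¼)*(-3) = -¾ ≈ -0.75000)
A*(126 + q) = 36*(126 - ¾) = 36*(501/4) = 4509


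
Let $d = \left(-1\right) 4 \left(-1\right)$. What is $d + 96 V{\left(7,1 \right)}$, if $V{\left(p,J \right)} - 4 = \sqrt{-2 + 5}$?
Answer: $388 + 96 \sqrt{3} \approx 554.28$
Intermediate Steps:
$V{\left(p,J \right)} = 4 + \sqrt{3}$ ($V{\left(p,J \right)} = 4 + \sqrt{-2 + 5} = 4 + \sqrt{3}$)
$d = 4$ ($d = \left(-4\right) \left(-1\right) = 4$)
$d + 96 V{\left(7,1 \right)} = 4 + 96 \left(4 + \sqrt{3}\right) = 4 + \left(384 + 96 \sqrt{3}\right) = 388 + 96 \sqrt{3}$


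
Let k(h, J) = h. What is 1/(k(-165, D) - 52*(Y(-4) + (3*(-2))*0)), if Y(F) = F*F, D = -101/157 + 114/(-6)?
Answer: -1/997 ≈ -0.0010030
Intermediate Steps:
D = -3084/157 (D = -101*1/157 + 114*(-⅙) = -101/157 - 19 = -3084/157 ≈ -19.643)
Y(F) = F²
1/(k(-165, D) - 52*(Y(-4) + (3*(-2))*0)) = 1/(-165 - 52*((-4)² + (3*(-2))*0)) = 1/(-165 - 52*(16 - 6*0)) = 1/(-165 - 52*(16 + 0)) = 1/(-165 - 52*16) = 1/(-165 - 832) = 1/(-997) = -1/997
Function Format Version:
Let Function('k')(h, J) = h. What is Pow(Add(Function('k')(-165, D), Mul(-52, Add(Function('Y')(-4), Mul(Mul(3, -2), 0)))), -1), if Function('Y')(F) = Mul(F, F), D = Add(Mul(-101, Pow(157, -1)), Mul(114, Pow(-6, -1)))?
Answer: Rational(-1, 997) ≈ -0.0010030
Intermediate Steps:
D = Rational(-3084, 157) (D = Add(Mul(-101, Rational(1, 157)), Mul(114, Rational(-1, 6))) = Add(Rational(-101, 157), -19) = Rational(-3084, 157) ≈ -19.643)
Function('Y')(F) = Pow(F, 2)
Pow(Add(Function('k')(-165, D), Mul(-52, Add(Function('Y')(-4), Mul(Mul(3, -2), 0)))), -1) = Pow(Add(-165, Mul(-52, Add(Pow(-4, 2), Mul(Mul(3, -2), 0)))), -1) = Pow(Add(-165, Mul(-52, Add(16, Mul(-6, 0)))), -1) = Pow(Add(-165, Mul(-52, Add(16, 0))), -1) = Pow(Add(-165, Mul(-52, 16)), -1) = Pow(Add(-165, -832), -1) = Pow(-997, -1) = Rational(-1, 997)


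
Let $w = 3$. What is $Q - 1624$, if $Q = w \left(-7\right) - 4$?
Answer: $-1649$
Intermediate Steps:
$Q = -25$ ($Q = 3 \left(-7\right) - 4 = -21 - 4 = -25$)
$Q - 1624 = -25 - 1624 = -1649$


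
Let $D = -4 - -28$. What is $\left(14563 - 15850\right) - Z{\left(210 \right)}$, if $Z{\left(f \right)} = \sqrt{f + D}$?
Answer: $-1287 - 3 \sqrt{26} \approx -1302.3$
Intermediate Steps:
$D = 24$ ($D = -4 + 28 = 24$)
$Z{\left(f \right)} = \sqrt{24 + f}$ ($Z{\left(f \right)} = \sqrt{f + 24} = \sqrt{24 + f}$)
$\left(14563 - 15850\right) - Z{\left(210 \right)} = \left(14563 - 15850\right) - \sqrt{24 + 210} = \left(14563 - 15850\right) - \sqrt{234} = -1287 - 3 \sqrt{26}$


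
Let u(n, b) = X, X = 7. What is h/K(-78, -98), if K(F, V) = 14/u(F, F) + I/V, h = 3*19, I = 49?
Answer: 38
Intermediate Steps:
u(n, b) = 7
h = 57
K(F, V) = 2 + 49/V (K(F, V) = 14/7 + 49/V = 14*(1/7) + 49/V = 2 + 49/V)
h/K(-78, -98) = 57/(2 + 49/(-98)) = 57/(2 + 49*(-1/98)) = 57/(2 - 1/2) = 57/(3/2) = 57*(2/3) = 38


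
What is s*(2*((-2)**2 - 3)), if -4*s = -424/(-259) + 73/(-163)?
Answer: -50205/84434 ≈ -0.59461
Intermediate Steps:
s = -50205/168868 (s = -(-424/(-259) + 73/(-163))/4 = -(-424*(-1/259) + 73*(-1/163))/4 = -(424/259 - 73/163)/4 = -1/4*50205/42217 = -50205/168868 ≈ -0.29730)
s*(2*((-2)**2 - 3)) = -50205*((-2)**2 - 3)/84434 = -50205*(4 - 3)/84434 = -50205/84434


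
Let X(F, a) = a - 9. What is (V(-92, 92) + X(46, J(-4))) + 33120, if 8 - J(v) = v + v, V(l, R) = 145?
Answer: 33272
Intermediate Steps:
J(v) = 8 - 2*v (J(v) = 8 - (v + v) = 8 - 2*v)
X(F, a) = -9 + a
(V(-92, 92) + X(46, J(-4))) + 33120 = (145 + (-9 + (8 - 2*(-4)))) + 33120 = (145 + (-9 + (8 + 8))) + 33120 = (145 + (-9 + 16)) + 33120 = (145 + 7) + 33120 = 152 + 33120 = 33272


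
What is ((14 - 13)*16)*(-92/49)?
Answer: -1472/49 ≈ -30.041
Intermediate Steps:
((14 - 13)*16)*(-92/49) = (1*16)*(-92*1/49) = 16*(-92/49) = -1472/49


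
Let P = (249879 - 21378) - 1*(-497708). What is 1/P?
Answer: 1/726209 ≈ 1.3770e-6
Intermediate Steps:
P = 726209 (P = 228501 + 497708 = 726209)
1/P = 1/726209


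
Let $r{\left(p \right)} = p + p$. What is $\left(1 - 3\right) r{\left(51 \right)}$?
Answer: $-204$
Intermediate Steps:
$r{\left(p \right)} = 2 p$
$\left(1 - 3\right) r{\left(51 \right)} = \left(1 - 3\right) 2 \cdot 51 = \left(1 - 3\right) 102 = \left(-2\right) 102 = -204$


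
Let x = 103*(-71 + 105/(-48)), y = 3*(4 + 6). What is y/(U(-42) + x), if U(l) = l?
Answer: -96/24257 ≈ -0.0039576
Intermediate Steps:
y = 30 (y = 3*10 = 30)
x = -120613/16 (x = 103*(-71 + 105*(-1/48)) = 103*(-71 - 35/16) = 103*(-1171/16) = -120613/16 ≈ -7538.3)
y/(U(-42) + x) = 30/(-42 - 120613/16) = 30/(-121285/16) = 30*(-16/121285) = -96/24257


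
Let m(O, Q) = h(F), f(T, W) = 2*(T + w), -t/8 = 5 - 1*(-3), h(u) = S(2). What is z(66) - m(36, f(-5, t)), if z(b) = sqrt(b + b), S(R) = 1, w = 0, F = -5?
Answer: -1 + 2*sqrt(33) ≈ 10.489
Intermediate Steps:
h(u) = 1
t = -64 (t = -8*(5 - 1*(-3)) = -8*(5 + 3) = -8*8 = -64)
f(T, W) = 2*T (f(T, W) = 2*(T + 0) = 2*T)
m(O, Q) = 1
z(b) = sqrt(2)*sqrt(b) (z(b) = sqrt(2*b) = sqrt(2)*sqrt(b))
z(66) - m(36, f(-5, t)) = sqrt(2)*sqrt(66) - 1*1 = 2*sqrt(33) - 1 = -1 + 2*sqrt(33)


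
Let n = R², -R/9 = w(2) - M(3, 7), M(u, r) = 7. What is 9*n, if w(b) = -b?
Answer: 59049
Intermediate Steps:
R = 81 (R = -9*(-1*2 - 1*7) = -9*(-2 - 7) = -9*(-9) = 81)
n = 6561 (n = 81² = 6561)
9*n = 9*6561 = 59049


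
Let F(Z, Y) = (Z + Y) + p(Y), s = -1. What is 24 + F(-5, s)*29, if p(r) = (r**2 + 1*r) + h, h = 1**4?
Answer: -121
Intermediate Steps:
h = 1
p(r) = 1 + r + r**2 (p(r) = (r**2 + 1*r) + 1 = (r**2 + r) + 1 = (r + r**2) + 1 = 1 + r + r**2)
F(Z, Y) = 1 + Z + Y**2 + 2*Y (F(Z, Y) = (Z + Y) + (1 + Y + Y**2) = (Y + Z) + (1 + Y + Y**2) = 1 + Z + Y**2 + 2*Y)
24 + F(-5, s)*29 = 24 + (1 - 5 + (-1)**2 + 2*(-1))*29 = 24 + (1 - 5 + 1 - 2)*29 = 24 - 5*29 = 24 - 145 = -121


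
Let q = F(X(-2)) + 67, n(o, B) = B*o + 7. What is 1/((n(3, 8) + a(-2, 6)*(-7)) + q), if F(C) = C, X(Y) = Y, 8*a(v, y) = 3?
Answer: 8/747 ≈ 0.010710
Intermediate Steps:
a(v, y) = 3/8 (a(v, y) = (1/8)*3 = 3/8)
n(o, B) = 7 + B*o
q = 65 (q = -2 + 67 = 65)
1/((n(3, 8) + a(-2, 6)*(-7)) + q) = 1/(((7 + 8*3) + (3/8)*(-7)) + 65) = 1/(((7 + 24) - 21/8) + 65) = 1/((31 - 21/8) + 65) = 1/(227/8 + 65) = 1/(747/8) = 8/747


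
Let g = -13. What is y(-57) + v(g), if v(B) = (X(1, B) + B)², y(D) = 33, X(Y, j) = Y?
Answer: 177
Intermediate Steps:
v(B) = (1 + B)²
y(-57) + v(g) = 33 + (1 - 13)² = 33 + (-12)² = 33 + 144 = 177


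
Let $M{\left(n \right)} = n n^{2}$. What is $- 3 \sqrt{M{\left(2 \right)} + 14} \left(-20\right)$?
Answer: $60 \sqrt{22} \approx 281.42$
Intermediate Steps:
$M{\left(n \right)} = n^{3}$
$- 3 \sqrt{M{\left(2 \right)} + 14} \left(-20\right) = - 3 \sqrt{2^{3} + 14} \left(-20\right) = - 3 \sqrt{8 + 14} \left(-20\right) = - 3 \sqrt{22} \left(-20\right) = 60 \sqrt{22}$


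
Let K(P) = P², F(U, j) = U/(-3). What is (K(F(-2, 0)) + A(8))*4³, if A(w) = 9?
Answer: 5440/9 ≈ 604.44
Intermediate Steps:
F(U, j) = -U/3 (F(U, j) = U*(-⅓) = -U/3)
(K(F(-2, 0)) + A(8))*4³ = ((-⅓*(-2))² + 9)*4³ = ((⅔)² + 9)*64 = (4/9 + 9)*64 = (85/9)*64 = 5440/9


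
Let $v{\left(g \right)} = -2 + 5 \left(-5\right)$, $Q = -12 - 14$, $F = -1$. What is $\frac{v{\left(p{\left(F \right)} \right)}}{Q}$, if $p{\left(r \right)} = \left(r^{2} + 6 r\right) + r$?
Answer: $\frac{27}{26} \approx 1.0385$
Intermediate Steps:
$p{\left(r \right)} = r^{2} + 7 r$
$Q = -26$ ($Q = -12 - 14 = -26$)
$v{\left(g \right)} = -27$ ($v{\left(g \right)} = -2 - 25 = -27$)
$\frac{v{\left(p{\left(F \right)} \right)}}{Q} = - \frac{27}{-26} = \left(-27\right) \left(- \frac{1}{26}\right) = \frac{27}{26}$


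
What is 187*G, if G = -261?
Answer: -48807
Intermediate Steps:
187*G = 187*(-261) = -48807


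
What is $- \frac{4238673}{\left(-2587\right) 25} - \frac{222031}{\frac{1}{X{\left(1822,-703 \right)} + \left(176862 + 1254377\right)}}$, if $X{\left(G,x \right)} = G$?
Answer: $- \frac{20578548054436752}{64675} \approx -3.1818 \cdot 10^{11}$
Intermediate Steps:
$- \frac{4238673}{\left(-2587\right) 25} - \frac{222031}{\frac{1}{X{\left(1822,-703 \right)} + \left(176862 + 1254377\right)}} = - \frac{4238673}{\left(-2587\right) 25} - \frac{222031}{\frac{1}{1822 + \left(176862 + 1254377\right)}} = - \frac{4238673}{-64675} - \frac{222031}{\frac{1}{1822 + 1431239}} = \left(-4238673\right) \left(- \frac{1}{64675}\right) - \frac{222031}{\frac{1}{1433061}} = \frac{4238673}{64675} - 222031 \frac{1}{\frac{1}{1433061}} = \frac{4238673}{64675} - 318183966891 = - \frac{20578548054436752}{64675}$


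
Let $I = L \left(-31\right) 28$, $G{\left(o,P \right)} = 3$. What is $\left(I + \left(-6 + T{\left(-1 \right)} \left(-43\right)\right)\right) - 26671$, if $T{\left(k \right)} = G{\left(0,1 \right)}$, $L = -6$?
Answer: $-21598$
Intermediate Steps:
$T{\left(k \right)} = 3$
$I = 5208$ ($I = \left(-6\right) \left(-31\right) 28 = 186 \cdot 28 = 5208$)
$\left(I + \left(-6 + T{\left(-1 \right)} \left(-43\right)\right)\right) - 26671 = \left(5208 + \left(-6 + 3 \left(-43\right)\right)\right) - 26671 = \left(5208 - 135\right) - 26671 = 5073 - 26671 = -21598$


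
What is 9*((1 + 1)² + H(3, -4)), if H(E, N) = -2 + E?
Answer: 45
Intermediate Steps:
9*((1 + 1)² + H(3, -4)) = 9*((1 + 1)² + (-2 + 3)) = 9*(2² + 1) = 9*(4 + 1) = 9*5 = 45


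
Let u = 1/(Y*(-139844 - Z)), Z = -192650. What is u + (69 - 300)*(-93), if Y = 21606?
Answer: 24510522624589/1140926436 ≈ 21483.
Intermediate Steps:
u = 1/1140926436 (u = 1/(21606*(-139844 - 1*(-192650))) = 1/(21606*(-139844 + 192650)) = (1/21606)/52806 = (1/21606)*(1/52806) = 1/1140926436 ≈ 8.7648e-10)
u + (69 - 300)*(-93) = 1/1140926436 + (69 - 300)*(-93) = 1/1140926436 - 231*(-93) = 1/1140926436 + 21483 = 24510522624589/1140926436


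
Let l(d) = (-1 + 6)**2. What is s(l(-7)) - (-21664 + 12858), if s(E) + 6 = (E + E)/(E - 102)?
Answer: 677550/77 ≈ 8799.3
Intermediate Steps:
l(d) = 25 (l(d) = 5**2 = 25)
s(E) = -6 + 2*E/(-102 + E) (s(E) = -6 + (E + E)/(E - 102) = -6 + (2*E)/(-102 + E) = -6 + 2*E/(-102 + E))
s(l(-7)) - (-21664 + 12858) = 4*(153 - 1*25)/(-102 + 25) - (-21664 + 12858) = 4*(153 - 25)/(-77) - 1*(-8806) = 4*(-1/77)*128 + 8806 = -512/77 + 8806 = 677550/77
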